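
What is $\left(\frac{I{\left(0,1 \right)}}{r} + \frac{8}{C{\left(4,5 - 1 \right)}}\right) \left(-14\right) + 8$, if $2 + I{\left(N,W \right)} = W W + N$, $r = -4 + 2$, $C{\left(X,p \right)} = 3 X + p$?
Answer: $-6$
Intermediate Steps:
$C{\left(X,p \right)} = p + 3 X$
$r = -2$
$I{\left(N,W \right)} = -2 + N + W^{2}$ ($I{\left(N,W \right)} = -2 + \left(W W + N\right) = -2 + \left(W^{2} + N\right) = -2 + \left(N + W^{2}\right) = -2 + N + W^{2}$)
$\left(\frac{I{\left(0,1 \right)}}{r} + \frac{8}{C{\left(4,5 - 1 \right)}}\right) \left(-14\right) + 8 = \left(\frac{-2 + 0 + 1^{2}}{-2} + \frac{8}{\left(5 - 1\right) + 3 \cdot 4}\right) \left(-14\right) + 8 = \left(\left(-2 + 0 + 1\right) \left(- \frac{1}{2}\right) + \frac{8}{\left(5 - 1\right) + 12}\right) \left(-14\right) + 8 = \left(\left(-1\right) \left(- \frac{1}{2}\right) + \frac{8}{4 + 12}\right) \left(-14\right) + 8 = \left(\frac{1}{2} + \frac{8}{16}\right) \left(-14\right) + 8 = \left(\frac{1}{2} + 8 \cdot \frac{1}{16}\right) \left(-14\right) + 8 = \left(\frac{1}{2} + \frac{1}{2}\right) \left(-14\right) + 8 = 1 \left(-14\right) + 8 = -14 + 8 = -6$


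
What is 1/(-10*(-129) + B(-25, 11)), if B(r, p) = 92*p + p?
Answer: 1/2313 ≈ 0.00043234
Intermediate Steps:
B(r, p) = 93*p
1/(-10*(-129) + B(-25, 11)) = 1/(-10*(-129) + 93*11) = 1/(1290 + 1023) = 1/2313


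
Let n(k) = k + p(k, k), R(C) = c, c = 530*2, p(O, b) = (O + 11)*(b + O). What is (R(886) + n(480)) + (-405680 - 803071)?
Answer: -735851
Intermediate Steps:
p(O, b) = (11 + O)*(O + b)
c = 1060
R(C) = 1060
n(k) = 2*k² + 23*k (n(k) = k + (k² + 11*k + 11*k + k*k) = k + (k² + 11*k + 11*k + k²) = k + (2*k² + 22*k) = 2*k² + 23*k)
(R(886) + n(480)) + (-405680 - 803071) = (1060 + 480*(23 + 2*480)) + (-405680 - 803071) = (1060 + 480*(23 + 960)) - 1208751 = (1060 + 480*983) - 1208751 = (1060 + 471840) - 1208751 = 472900 - 1208751 = -735851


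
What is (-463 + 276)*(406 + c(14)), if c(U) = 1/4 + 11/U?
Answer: -2131239/28 ≈ -76116.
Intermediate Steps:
c(U) = ¼ + 11/U (c(U) = 1*(¼) + 11/U = ¼ + 11/U)
(-463 + 276)*(406 + c(14)) = (-463 + 276)*(406 + (¼)*(44 + 14)/14) = -187*(406 + (¼)*(1/14)*58) = -187*(406 + 29/28) = -187*11397/28 = -2131239/28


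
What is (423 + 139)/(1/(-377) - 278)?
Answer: -211874/104807 ≈ -2.0216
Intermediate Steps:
(423 + 139)/(1/(-377) - 278) = 562/(-1/377 - 278) = 562/(-104807/377) = 562*(-377/104807) = -211874/104807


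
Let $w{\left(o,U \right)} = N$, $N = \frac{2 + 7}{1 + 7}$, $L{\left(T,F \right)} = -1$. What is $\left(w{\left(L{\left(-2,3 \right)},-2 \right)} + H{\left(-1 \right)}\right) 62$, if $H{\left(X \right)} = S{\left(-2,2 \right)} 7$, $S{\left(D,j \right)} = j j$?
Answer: $\frac{7223}{4} \approx 1805.8$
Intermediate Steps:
$S{\left(D,j \right)} = j^{2}$
$N = \frac{9}{8} \approx 1.125$
$w{\left(o,U \right)} = \frac{9}{8}$
$H{\left(X \right)} = 28$ ($H{\left(X \right)} = 2^{2} \cdot 7 = 4 \cdot 7 = 28$)
$\left(w{\left(L{\left(-2,3 \right)},-2 \right)} + H{\left(-1 \right)}\right) 62 = \left(\frac{9}{8} + 28\right) 62 = \frac{233}{8} \cdot 62 = \frac{7223}{4}$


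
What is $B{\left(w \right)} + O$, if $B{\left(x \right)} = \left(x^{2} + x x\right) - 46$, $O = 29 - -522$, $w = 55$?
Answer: $6555$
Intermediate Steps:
$O = 551$ ($O = 29 + 522 = 551$)
$B{\left(x \right)} = -46 + 2 x^{2}$ ($B{\left(x \right)} = \left(x^{2} + x^{2}\right) - 46 = 2 x^{2} - 46 = -46 + 2 x^{2}$)
$B{\left(w \right)} + O = \left(-46 + 2 \cdot 55^{2}\right) + 551 = \left(-46 + 2 \cdot 3025\right) + 551 = \left(-46 + 6050\right) + 551 = 6004 + 551 = 6555$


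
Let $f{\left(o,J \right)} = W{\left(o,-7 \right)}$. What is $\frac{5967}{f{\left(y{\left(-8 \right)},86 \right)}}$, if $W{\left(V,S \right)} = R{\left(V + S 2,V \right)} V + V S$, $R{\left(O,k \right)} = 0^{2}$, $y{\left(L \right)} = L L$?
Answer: $- \frac{5967}{448} \approx -13.319$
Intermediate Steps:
$y{\left(L \right)} = L^{2}$
$R{\left(O,k \right)} = 0$
$W{\left(V,S \right)} = S V$ ($W{\left(V,S \right)} = 0 V + V S = 0 + S V = S V$)
$f{\left(o,J \right)} = - 7 o$
$\frac{5967}{f{\left(y{\left(-8 \right)},86 \right)}} = \frac{5967}{\left(-7\right) \left(-8\right)^{2}} = \frac{5967}{\left(-7\right) 64} = \frac{5967}{-448} = 5967 \left(- \frac{1}{448}\right) = - \frac{5967}{448}$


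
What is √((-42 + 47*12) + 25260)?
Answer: √25782 ≈ 160.57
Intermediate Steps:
√((-42 + 47*12) + 25260) = √((-42 + 564) + 25260) = √(522 + 25260) = √25782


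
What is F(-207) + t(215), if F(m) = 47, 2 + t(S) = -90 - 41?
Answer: -86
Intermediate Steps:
t(S) = -133 (t(S) = -2 + (-90 - 41) = -2 - 131 = -133)
F(-207) + t(215) = 47 - 133 = -86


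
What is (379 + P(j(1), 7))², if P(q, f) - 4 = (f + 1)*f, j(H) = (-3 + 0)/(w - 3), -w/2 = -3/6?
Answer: 192721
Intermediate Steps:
w = 1 (w = -(-6)/6 = -2*(-½) = 1)
j(H) = 3/2 (j(H) = (-3 + 0)/(1 - 3) = -3/(-2) = -3*(-½) = 3/2)
P(q, f) = 4 + f*(1 + f) (P(q, f) = 4 + (f + 1)*f = 4 + (1 + f)*f = 4 + f*(1 + f))
(379 + P(j(1), 7))² = (379 + (4 + 7 + 7²))² = (379 + (4 + 7 + 49))² = (379 + 60)² = 439² = 192721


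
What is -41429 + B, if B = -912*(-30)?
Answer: -14069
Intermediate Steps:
B = 27360
-41429 + B = -41429 + 27360 = -14069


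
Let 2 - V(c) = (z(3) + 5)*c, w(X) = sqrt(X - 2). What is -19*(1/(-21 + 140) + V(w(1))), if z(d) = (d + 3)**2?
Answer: -4541/119 + 779*I ≈ -38.16 + 779.0*I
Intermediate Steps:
z(d) = (3 + d)**2
w(X) = sqrt(-2 + X)
V(c) = 2 - 41*c (V(c) = 2 - ((3 + 3)**2 + 5)*c = 2 - (6**2 + 5)*c = 2 - (36 + 5)*c = 2 - 41*c)
-19*(1/(-21 + 140) + V(w(1))) = -19*(1/(-21 + 140) + (2 - 41*sqrt(-2 + 1))) = -19*(1/119 + (2 - 41*I)) = -19*(239/119 - 41*I) = -4541/119 + 779*I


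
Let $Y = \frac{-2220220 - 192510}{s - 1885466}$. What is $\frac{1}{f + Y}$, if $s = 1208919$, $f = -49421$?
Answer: $- \frac{676547}{33433216557} \approx -2.0236 \cdot 10^{-5}$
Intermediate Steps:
$Y = \frac{2412730}{676547}$ ($Y = \frac{-2220220 - 192510}{1208919 - 1885466} = - \frac{2412730}{-676547} = \left(-2412730\right) \left(- \frac{1}{676547}\right) = \frac{2412730}{676547} \approx 3.5662$)
$\frac{1}{f + Y} = \frac{1}{-49421 + \frac{2412730}{676547}} = \frac{1}{- \frac{33433216557}{676547}} = - \frac{676547}{33433216557}$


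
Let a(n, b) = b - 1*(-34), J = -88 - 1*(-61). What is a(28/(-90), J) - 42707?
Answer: -42700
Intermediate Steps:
J = -27 (J = -88 + 61 = -27)
a(n, b) = 34 + b (a(n, b) = b + 34 = 34 + b)
a(28/(-90), J) - 42707 = (34 - 27) - 42707 = 7 - 42707 = -42700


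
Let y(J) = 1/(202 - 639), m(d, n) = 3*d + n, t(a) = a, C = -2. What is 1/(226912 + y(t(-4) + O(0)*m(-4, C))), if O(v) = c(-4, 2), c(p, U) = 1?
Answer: 437/99160543 ≈ 4.4070e-6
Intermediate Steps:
O(v) = 1
m(d, n) = n + 3*d
y(J) = -1/437 (y(J) = 1/(-437) = -1/437)
1/(226912 + y(t(-4) + O(0)*m(-4, C))) = 1/(226912 - 1/437) = 1/(99160543/437) = 437/99160543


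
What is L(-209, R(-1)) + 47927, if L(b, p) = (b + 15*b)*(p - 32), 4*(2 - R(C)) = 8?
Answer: 154935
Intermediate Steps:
R(C) = 0 (R(C) = 2 - ¼*8 = 2 - 2 = 0)
L(b, p) = 16*b*(-32 + p) (L(b, p) = (16*b)*(-32 + p) = 16*b*(-32 + p))
L(-209, R(-1)) + 47927 = 16*(-209)*(-32 + 0) + 47927 = 16*(-209)*(-32) + 47927 = 107008 + 47927 = 154935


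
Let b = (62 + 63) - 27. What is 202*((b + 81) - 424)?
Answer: -49490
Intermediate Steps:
b = 98 (b = 125 - 27 = 98)
202*((b + 81) - 424) = 202*((98 + 81) - 424) = 202*(179 - 424) = 202*(-245) = -49490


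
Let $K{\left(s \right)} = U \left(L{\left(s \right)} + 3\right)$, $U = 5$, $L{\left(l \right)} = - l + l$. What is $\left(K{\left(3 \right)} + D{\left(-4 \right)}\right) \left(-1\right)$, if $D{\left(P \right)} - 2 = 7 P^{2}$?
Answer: $-129$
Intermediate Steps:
$D{\left(P \right)} = 2 + 7 P^{2}$
$L{\left(l \right)} = 0$
$K{\left(s \right)} = 15$ ($K{\left(s \right)} = 5 \left(0 + 3\right) = 5 \cdot 3 = 15$)
$\left(K{\left(3 \right)} + D{\left(-4 \right)}\right) \left(-1\right) = \left(15 + \left(2 + 7 \left(-4\right)^{2}\right)\right) \left(-1\right) = \left(15 + \left(2 + 7 \cdot 16\right)\right) \left(-1\right) = \left(15 + \left(2 + 112\right)\right) \left(-1\right) = \left(15 + 114\right) \left(-1\right) = 129 \left(-1\right) = -129$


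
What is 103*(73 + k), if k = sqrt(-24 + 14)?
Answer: 7519 + 103*I*sqrt(10) ≈ 7519.0 + 325.71*I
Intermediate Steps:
k = I*sqrt(10) (k = sqrt(-10) = I*sqrt(10) ≈ 3.1623*I)
103*(73 + k) = 103*(73 + I*sqrt(10)) = 7519 + 103*I*sqrt(10)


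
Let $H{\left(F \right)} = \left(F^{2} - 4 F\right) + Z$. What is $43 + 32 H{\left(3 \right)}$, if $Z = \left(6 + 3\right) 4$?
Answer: $1099$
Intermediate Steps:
$Z = 36$ ($Z = 9 \cdot 4 = 36$)
$H{\left(F \right)} = 36 + F^{2} - 4 F$ ($H{\left(F \right)} = \left(F^{2} - 4 F\right) + 36 = 36 + F^{2} - 4 F$)
$43 + 32 H{\left(3 \right)} = 43 + 32 \left(36 + 3^{2} - 12\right) = 43 + 32 \left(36 + 9 - 12\right) = 43 + 32 \cdot 33 = 43 + 1056 = 1099$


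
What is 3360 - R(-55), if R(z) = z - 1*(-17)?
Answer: 3398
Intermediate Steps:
R(z) = 17 + z (R(z) = z + 17 = 17 + z)
3360 - R(-55) = 3360 - (17 - 55) = 3360 - 1*(-38) = 3360 + 38 = 3398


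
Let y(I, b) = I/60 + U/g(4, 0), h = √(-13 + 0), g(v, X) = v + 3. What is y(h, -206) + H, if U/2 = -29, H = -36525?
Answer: -255733/7 + I*√13/60 ≈ -36533.0 + 0.060093*I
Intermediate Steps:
U = -58 (U = 2*(-29) = -58)
g(v, X) = 3 + v
h = I*√13 (h = √(-13) = I*√13 ≈ 3.6056*I)
y(I, b) = -58/7 + I/60 (y(I, b) = I/60 - 58/(3 + 4) = I*(1/60) - 58/7 = I/60 - 58*⅐ = I/60 - 58/7 = -58/7 + I/60)
y(h, -206) + H = (-58/7 + (I*√13)/60) - 36525 = (-58/7 + I*√13/60) - 36525 = -255733/7 + I*√13/60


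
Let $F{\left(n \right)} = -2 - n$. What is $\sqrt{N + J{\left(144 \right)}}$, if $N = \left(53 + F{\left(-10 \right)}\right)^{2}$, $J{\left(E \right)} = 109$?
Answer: $\sqrt{3830} \approx 61.887$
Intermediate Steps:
$N = 3721$ ($N = \left(53 - -8\right)^{2} = \left(53 + \left(-2 + 10\right)\right)^{2} = \left(53 + 8\right)^{2} = 61^{2} = 3721$)
$\sqrt{N + J{\left(144 \right)}} = \sqrt{3721 + 109} = \sqrt{3830}$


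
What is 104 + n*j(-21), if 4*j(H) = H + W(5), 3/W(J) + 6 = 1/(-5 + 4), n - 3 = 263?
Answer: -1321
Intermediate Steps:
n = 266 (n = 3 + 263 = 266)
W(J) = -3/7 (W(J) = 3/(-6 + 1/(-5 + 4)) = 3/(-6 + 1/(-1)) = 3/(-6 - 1) = 3/(-7) = 3*(-1/7) = -3/7)
j(H) = -3/28 + H/4 (j(H) = (H - 3/7)/4 = (-3/7 + H)/4 = -3/28 + H/4)
104 + n*j(-21) = 104 + 266*(-3/28 + (1/4)*(-21)) = 104 + 266*(-3/28 - 21/4) = 104 + 266*(-75/14) = 104 - 1425 = -1321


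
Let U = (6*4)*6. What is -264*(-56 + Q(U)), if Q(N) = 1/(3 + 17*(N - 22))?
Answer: 30706104/2077 ≈ 14784.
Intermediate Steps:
U = 144 (U = 24*6 = 144)
Q(N) = 1/(-371 + 17*N) (Q(N) = 1/(3 + 17*(-22 + N)) = 1/(3 + (-374 + 17*N)) = 1/(-371 + 17*N))
-264*(-56 + Q(U)) = -264*(-56 + 1/(-371 + 17*144)) = -264*(-56 + 1/(-371 + 2448)) = -264*(-56 + 1/2077) = -264*(-116311/2077) = 30706104/2077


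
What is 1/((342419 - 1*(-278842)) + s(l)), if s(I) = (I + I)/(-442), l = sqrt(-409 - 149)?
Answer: 3371445389/2094547533815591 + 221*I*sqrt(62)/6283642601446773 ≈ 1.6096e-6 + 2.7693e-13*I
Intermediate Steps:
l = 3*I*sqrt(62) (l = sqrt(-558) = 3*I*sqrt(62) ≈ 23.622*I)
s(I) = -I/221 (s(I) = (2*I)*(-1/442) = -I/221)
1/((342419 - 1*(-278842)) + s(l)) = 1/((342419 - 1*(-278842)) - 3*I*sqrt(62)/221) = 1/((342419 + 278842) - 3*I*sqrt(62)/221) = 1/(621261 - 3*I*sqrt(62)/221)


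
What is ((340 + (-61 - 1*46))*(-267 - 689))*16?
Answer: -3563968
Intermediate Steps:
((340 + (-61 - 1*46))*(-267 - 689))*16 = ((340 + (-61 - 46))*(-956))*16 = ((340 - 107)*(-956))*16 = (233*(-956))*16 = -222748*16 = -3563968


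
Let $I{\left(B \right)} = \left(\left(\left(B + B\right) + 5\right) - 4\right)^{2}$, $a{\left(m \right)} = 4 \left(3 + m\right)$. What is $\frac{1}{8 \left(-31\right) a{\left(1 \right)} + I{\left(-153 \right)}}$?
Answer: $\frac{1}{89057} \approx 1.1229 \cdot 10^{-5}$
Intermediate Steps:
$a{\left(m \right)} = 12 + 4 m$
$I{\left(B \right)} = \left(1 + 2 B\right)^{2}$ ($I{\left(B \right)} = \left(\left(2 B + 5\right) - 4\right)^{2} = \left(\left(5 + 2 B\right) - 4\right)^{2} = \left(1 + 2 B\right)^{2}$)
$\frac{1}{8 \left(-31\right) a{\left(1 \right)} + I{\left(-153 \right)}} = \frac{1}{8 \left(-31\right) \left(12 + 4 \cdot 1\right) + \left(1 + 2 \left(-153\right)\right)^{2}} = \frac{1}{- 248 \left(12 + 4\right) + \left(1 - 306\right)^{2}} = \frac{1}{\left(-248\right) 16 + \left(-305\right)^{2}} = \frac{1}{-3968 + 93025} = \frac{1}{89057}$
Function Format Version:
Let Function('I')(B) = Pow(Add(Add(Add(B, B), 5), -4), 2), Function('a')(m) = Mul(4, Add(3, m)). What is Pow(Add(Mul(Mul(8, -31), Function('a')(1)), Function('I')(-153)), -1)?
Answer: Rational(1, 89057) ≈ 1.1229e-5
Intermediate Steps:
Function('a')(m) = Add(12, Mul(4, m))
Function('I')(B) = Pow(Add(1, Mul(2, B)), 2) (Function('I')(B) = Pow(Add(Add(Mul(2, B), 5), -4), 2) = Pow(Add(Add(5, Mul(2, B)), -4), 2) = Pow(Add(1, Mul(2, B)), 2))
Pow(Add(Mul(Mul(8, -31), Function('a')(1)), Function('I')(-153)), -1) = Pow(Add(Mul(Mul(8, -31), Add(12, Mul(4, 1))), Pow(Add(1, Mul(2, -153)), 2)), -1) = Pow(Add(Mul(-248, Add(12, 4)), Pow(Add(1, -306), 2)), -1) = Pow(Add(Mul(-248, 16), Pow(-305, 2)), -1) = Pow(Add(-3968, 93025), -1) = Pow(89057, -1) = Rational(1, 89057)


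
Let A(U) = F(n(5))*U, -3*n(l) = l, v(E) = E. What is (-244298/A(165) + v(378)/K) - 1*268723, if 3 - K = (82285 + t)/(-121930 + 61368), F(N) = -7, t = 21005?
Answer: -2454260685917/9142980 ≈ -2.6843e+5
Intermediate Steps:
n(l) = -l/3
K = 142488/30281 (K = 3 - (82285 + 21005)/(-121930 + 61368) = 3 - 103290/(-60562) = 3 - 103290*(-1)/60562 = 3 - 1*(-51645/30281) = 3 + 51645/30281 = 142488/30281 ≈ 4.7055)
A(U) = -7*U
(-244298/A(165) + v(378)/K) - 1*268723 = (-244298/((-7*165)) + 378/(142488/30281)) - 1*268723 = (-244298/(-1155) + 378*(30281/142488)) - 268723 = (-244298*(-1/1155) + 635901/7916) - 268723 = (244298/1155 + 635901/7916) - 268723 = 2668328623/9142980 - 268723 = -2454260685917/9142980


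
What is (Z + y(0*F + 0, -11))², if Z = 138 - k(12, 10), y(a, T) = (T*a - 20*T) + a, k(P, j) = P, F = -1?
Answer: 119716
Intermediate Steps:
y(a, T) = a - 20*T + T*a (y(a, T) = (-20*T + T*a) + a = a - 20*T + T*a)
Z = 126 (Z = 138 - 1*12 = 138 - 12 = 126)
(Z + y(0*F + 0, -11))² = (126 + ((0*(-1) + 0) - 20*(-11) - 11*(0*(-1) + 0)))² = (126 + ((0 + 0) + 220 - 11*(0 + 0)))² = (126 + (0 + 220 - 11*0))² = (126 + (0 + 220 + 0))² = (126 + 220)² = 346² = 119716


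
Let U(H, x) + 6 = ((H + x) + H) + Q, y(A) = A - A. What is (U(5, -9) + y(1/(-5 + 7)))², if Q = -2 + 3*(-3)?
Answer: 256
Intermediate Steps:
Q = -11 (Q = -2 - 9 = -11)
y(A) = 0
U(H, x) = -17 + x + 2*H (U(H, x) = -6 + (((H + x) + H) - 11) = -6 + ((x + 2*H) - 11) = -6 + (-11 + x + 2*H) = -17 + x + 2*H)
(U(5, -9) + y(1/(-5 + 7)))² = ((-17 - 9 + 2*5) + 0)² = ((-17 - 9 + 10) + 0)² = (-16 + 0)² = (-16)² = 256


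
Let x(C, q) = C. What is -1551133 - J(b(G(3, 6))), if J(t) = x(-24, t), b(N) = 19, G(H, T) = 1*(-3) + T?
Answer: -1551109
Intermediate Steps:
G(H, T) = -3 + T
J(t) = -24
-1551133 - J(b(G(3, 6))) = -1551133 - 1*(-24) = -1551133 + 24 = -1551109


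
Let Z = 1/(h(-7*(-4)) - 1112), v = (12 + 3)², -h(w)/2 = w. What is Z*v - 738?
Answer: -862209/1168 ≈ -738.19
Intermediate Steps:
h(w) = -2*w
v = 225 (v = 15² = 225)
Z = -1/1168 (Z = 1/(-(-14)*(-4) - 1112) = 1/(-2*28 - 1112) = 1/(-56 - 1112) = 1/(-1168) = -1/1168 ≈ -0.00085616)
Z*v - 738 = -1/1168*225 - 738 = -225/1168 - 738 = -862209/1168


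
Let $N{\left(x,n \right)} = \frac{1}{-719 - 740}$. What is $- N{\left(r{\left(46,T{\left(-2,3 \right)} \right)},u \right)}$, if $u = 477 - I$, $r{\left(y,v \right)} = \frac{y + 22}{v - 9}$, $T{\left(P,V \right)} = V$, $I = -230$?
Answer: $\frac{1}{1459} \approx 0.0006854$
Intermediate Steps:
$r{\left(y,v \right)} = \frac{22 + y}{-9 + v}$
$u = 707$ ($u = 477 - -230 = 477 + 230 = 707$)
$N{\left(x,n \right)} = - \frac{1}{1459}$ ($N{\left(x,n \right)} = \frac{1}{-1459} = - \frac{1}{1459}$)
$- N{\left(r{\left(46,T{\left(-2,3 \right)} \right)},u \right)} = \left(-1\right) \left(- \frac{1}{1459}\right) = \frac{1}{1459}$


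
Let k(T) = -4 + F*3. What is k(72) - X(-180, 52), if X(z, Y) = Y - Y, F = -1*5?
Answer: -19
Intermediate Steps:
F = -5
X(z, Y) = 0
k(T) = -19 (k(T) = -4 - 5*3 = -4 - 15 = -19)
k(72) - X(-180, 52) = -19 - 1*0 = -19 + 0 = -19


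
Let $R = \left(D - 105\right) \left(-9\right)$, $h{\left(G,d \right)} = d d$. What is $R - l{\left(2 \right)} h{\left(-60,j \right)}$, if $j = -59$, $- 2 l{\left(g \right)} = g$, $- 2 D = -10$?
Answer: $4381$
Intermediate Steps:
$D = 5$ ($D = \left(- \frac{1}{2}\right) \left(-10\right) = 5$)
$l{\left(g \right)} = - \frac{g}{2}$
$h{\left(G,d \right)} = d^{2}$
$R = 900$ ($R = \left(5 - 105\right) \left(-9\right) = \left(-100\right) \left(-9\right) = 900$)
$R - l{\left(2 \right)} h{\left(-60,j \right)} = 900 - \left(- \frac{1}{2}\right) 2 \left(-59\right)^{2} = 900 - \left(-1\right) 3481 = 900 - -3481 = 900 + 3481 = 4381$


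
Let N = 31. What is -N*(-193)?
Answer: 5983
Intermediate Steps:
-N*(-193) = -1*31*(-193) = -31*(-193) = 5983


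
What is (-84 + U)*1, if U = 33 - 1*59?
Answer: -110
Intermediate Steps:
U = -26 (U = 33 - 59 = -26)
(-84 + U)*1 = (-84 - 26)*1 = -110*1 = -110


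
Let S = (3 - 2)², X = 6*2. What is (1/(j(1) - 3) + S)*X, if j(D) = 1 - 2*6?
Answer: 78/7 ≈ 11.143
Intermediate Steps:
j(D) = -11 (j(D) = 1 - 12 = -11)
X = 12
S = 1 (S = 1² = 1)
(1/(j(1) - 3) + S)*X = (1/(-11 - 3) + 1)*12 = (1/(-14) + 1)*12 = (-1/14 + 1)*12 = (13/14)*12 = 78/7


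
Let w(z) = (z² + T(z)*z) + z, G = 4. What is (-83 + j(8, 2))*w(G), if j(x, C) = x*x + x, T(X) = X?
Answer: -396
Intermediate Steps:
j(x, C) = x + x² (j(x, C) = x² + x = x + x²)
w(z) = z + 2*z² (w(z) = (z² + z*z) + z = (z² + z²) + z = 2*z² + z = z + 2*z²)
(-83 + j(8, 2))*w(G) = (-83 + 8*(1 + 8))*(4*(1 + 2*4)) = (-83 + 8*9)*(4*(1 + 8)) = (-83 + 72)*(4*9) = -11*36 = -396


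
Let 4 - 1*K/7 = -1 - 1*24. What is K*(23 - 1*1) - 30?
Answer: 4436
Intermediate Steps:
K = 203 (K = 28 - 7*(-1 - 1*24) = 28 - 7*(-1 - 24) = 28 - 7*(-25) = 28 + 175 = 203)
K*(23 - 1*1) - 30 = 203*(23 - 1*1) - 30 = 203*(23 - 1) - 30 = 203*22 - 30 = 4466 - 30 = 4436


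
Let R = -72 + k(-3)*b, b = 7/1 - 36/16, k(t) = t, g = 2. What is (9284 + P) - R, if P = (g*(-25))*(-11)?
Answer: 39681/4 ≈ 9920.3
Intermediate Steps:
b = 19/4 (b = 7*1 - 36*1/16 = 7 - 9/4 = 19/4 ≈ 4.7500)
P = 550 (P = (2*(-25))*(-11) = -50*(-11) = 550)
R = -345/4 (R = -72 - 3*19/4 = -72 - 57/4 = -345/4 ≈ -86.250)
(9284 + P) - R = (9284 + 550) - 1*(-345/4) = 9834 + 345/4 = 39681/4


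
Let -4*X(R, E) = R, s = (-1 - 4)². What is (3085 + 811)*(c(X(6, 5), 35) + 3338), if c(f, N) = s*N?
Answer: 16413848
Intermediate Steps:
s = 25 (s = (-5)² = 25)
X(R, E) = -R/4
c(f, N) = 25*N
(3085 + 811)*(c(X(6, 5), 35) + 3338) = (3085 + 811)*(25*35 + 3338) = 3896*(875 + 3338) = 3896*4213 = 16413848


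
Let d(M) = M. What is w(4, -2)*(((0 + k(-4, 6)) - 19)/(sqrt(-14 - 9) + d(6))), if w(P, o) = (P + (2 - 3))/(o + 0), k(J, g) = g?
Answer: 117/59 - 39*I*sqrt(23)/118 ≈ 1.9831 - 1.5851*I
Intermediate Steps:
w(P, o) = (-1 + P)/o (w(P, o) = (P - 1)/o = (-1 + P)/o)
w(4, -2)*(((0 + k(-4, 6)) - 19)/(sqrt(-14 - 9) + d(6))) = ((-1 + 4)/(-2))*(((0 + 6) - 19)/(sqrt(-14 - 9) + 6)) = (-1/2*3)*((6 - 19)/(sqrt(-23) + 6)) = -(-39)/(2*(I*sqrt(23) + 6)) = -(-39)/(2*(6 + I*sqrt(23))) = 39/(2*(6 + I*sqrt(23)))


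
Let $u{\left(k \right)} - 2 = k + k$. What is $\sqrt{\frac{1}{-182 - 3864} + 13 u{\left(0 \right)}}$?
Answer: $\frac{\sqrt{1472730}}{238} \approx 5.099$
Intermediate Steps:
$u{\left(k \right)} = 2 + 2 k$ ($u{\left(k \right)} = 2 + \left(k + k\right) = 2 + 2 k$)
$\sqrt{\frac{1}{-182 - 3864} + 13 u{\left(0 \right)}} = \sqrt{\frac{1}{-182 - 3864} + 13 \left(2 + 2 \cdot 0\right)} = \sqrt{\frac{1}{-4046} + 13 \left(2 + 0\right)} = \sqrt{- \frac{1}{4046} + 13 \cdot 2} = \sqrt{- \frac{1}{4046} + 26} = \sqrt{\frac{105195}{4046}} = \frac{\sqrt{1472730}}{238}$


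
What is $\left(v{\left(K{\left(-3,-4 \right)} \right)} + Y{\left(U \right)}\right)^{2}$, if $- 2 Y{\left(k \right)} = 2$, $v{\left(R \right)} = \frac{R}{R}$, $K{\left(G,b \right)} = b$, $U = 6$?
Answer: $0$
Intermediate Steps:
$v{\left(R \right)} = 1$
$Y{\left(k \right)} = -1$ ($Y{\left(k \right)} = \left(- \frac{1}{2}\right) 2 = -1$)
$\left(v{\left(K{\left(-3,-4 \right)} \right)} + Y{\left(U \right)}\right)^{2} = \left(1 - 1\right)^{2} = 0^{2} = 0$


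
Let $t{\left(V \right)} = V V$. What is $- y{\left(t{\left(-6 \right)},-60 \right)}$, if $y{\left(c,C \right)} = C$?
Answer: $60$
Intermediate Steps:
$t{\left(V \right)} = V^{2}$
$- y{\left(t{\left(-6 \right)},-60 \right)} = \left(-1\right) \left(-60\right) = 60$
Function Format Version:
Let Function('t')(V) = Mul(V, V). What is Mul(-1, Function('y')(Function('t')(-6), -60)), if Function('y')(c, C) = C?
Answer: 60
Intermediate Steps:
Function('t')(V) = Pow(V, 2)
Mul(-1, Function('y')(Function('t')(-6), -60)) = Mul(-1, -60) = 60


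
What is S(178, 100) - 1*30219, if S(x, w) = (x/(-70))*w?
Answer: -213313/7 ≈ -30473.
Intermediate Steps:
S(x, w) = -w*x/70 (S(x, w) = (x*(-1/70))*w = (-x/70)*w = -w*x/70)
S(178, 100) - 1*30219 = -1/70*100*178 - 1*30219 = -1780/7 - 30219 = -213313/7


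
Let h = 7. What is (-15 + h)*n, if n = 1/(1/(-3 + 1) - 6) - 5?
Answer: 536/13 ≈ 41.231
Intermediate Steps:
n = -67/13 (n = 1/(1/(-2) - 6) - 5 = 1/(-½ - 6) - 5 = 1/(-13/2) - 5 = -2/13 - 5 = -67/13 ≈ -5.1538)
(-15 + h)*n = (-15 + 7)*(-67/13) = -8*(-67/13) = 536/13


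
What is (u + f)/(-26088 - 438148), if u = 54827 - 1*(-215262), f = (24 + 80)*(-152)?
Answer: -254281/464236 ≈ -0.54774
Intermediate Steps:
f = -15808 (f = 104*(-152) = -15808)
u = 270089 (u = 54827 + 215262 = 270089)
(u + f)/(-26088 - 438148) = (270089 - 15808)/(-26088 - 438148) = 254281/(-464236) = 254281*(-1/464236) = -254281/464236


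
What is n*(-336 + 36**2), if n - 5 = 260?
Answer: 254400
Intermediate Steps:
n = 265 (n = 5 + 260 = 265)
n*(-336 + 36**2) = 265*(-336 + 36**2) = 265*(-336 + 1296) = 265*960 = 254400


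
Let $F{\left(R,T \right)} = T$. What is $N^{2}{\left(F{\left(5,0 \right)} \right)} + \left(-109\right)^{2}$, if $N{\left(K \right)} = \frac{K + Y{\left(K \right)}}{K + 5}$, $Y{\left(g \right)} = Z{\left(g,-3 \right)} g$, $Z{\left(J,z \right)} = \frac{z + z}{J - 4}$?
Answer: $11881$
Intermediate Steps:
$Z{\left(J,z \right)} = \frac{2 z}{-4 + J}$
$Y{\left(g \right)} = - \frac{6 g}{-4 + g}$ ($Y{\left(g \right)} = 2 \left(-3\right) \frac{1}{-4 + g} g = - \frac{6}{-4 + g} g = - \frac{6 g}{-4 + g}$)
$N{\left(K \right)} = \frac{K - \frac{6 K}{-4 + K}}{5 + K}$ ($N{\left(K \right)} = \frac{K - \frac{6 K}{-4 + K}}{K + 5} = \frac{K - \frac{6 K}{-4 + K}}{5 + K}$)
$N^{2}{\left(F{\left(5,0 \right)} \right)} + \left(-109\right)^{2} = \left(\frac{0 \left(-10 + 0\right)}{\left(-4 + 0\right) \left(5 + 0\right)}\right)^{2} + \left(-109\right)^{2} = \left(0 \frac{1}{-4} \cdot \frac{1}{5} \left(-10\right)\right)^{2} + 11881 = \left(0 \left(- \frac{1}{4}\right) \frac{1}{5} \left(-10\right)\right)^{2} + 11881 = 0^{2} + 11881 = 0 + 11881 = 11881$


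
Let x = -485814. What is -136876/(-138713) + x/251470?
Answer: -16484254831/17441079055 ≈ -0.94514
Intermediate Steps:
-136876/(-138713) + x/251470 = -136876/(-138713) - 485814/251470 = -136876*(-1/138713) - 485814*1/251470 = 136876/138713 - 242907/125735 = -16484254831/17441079055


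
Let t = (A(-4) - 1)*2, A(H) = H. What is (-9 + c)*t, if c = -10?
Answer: 190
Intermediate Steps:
t = -10 (t = (-4 - 1)*2 = -5*2 = -10)
(-9 + c)*t = (-9 - 10)*(-10) = -19*(-10) = 190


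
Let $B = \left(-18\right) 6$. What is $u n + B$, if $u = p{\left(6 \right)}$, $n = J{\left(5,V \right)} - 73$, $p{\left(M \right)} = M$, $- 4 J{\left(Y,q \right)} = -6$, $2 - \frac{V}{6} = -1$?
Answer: $-537$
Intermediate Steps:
$V = 18$ ($V = 12 - -6 = 12 + 6 = 18$)
$J{\left(Y,q \right)} = \frac{3}{2}$ ($J{\left(Y,q \right)} = \left(- \frac{1}{4}\right) \left(-6\right) = \frac{3}{2}$)
$B = -108$
$n = - \frac{143}{2}$ ($n = \frac{3}{2} - 73 = - \frac{143}{2} \approx -71.5$)
$u = 6$
$u n + B = 6 \left(- \frac{143}{2}\right) - 108 = -429 - 108 = -537$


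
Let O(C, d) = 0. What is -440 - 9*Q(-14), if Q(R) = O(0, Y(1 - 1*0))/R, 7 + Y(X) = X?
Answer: -440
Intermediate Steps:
Y(X) = -7 + X
Q(R) = 0 (Q(R) = 0/R = 0)
-440 - 9*Q(-14) = -440 - 9*0 = -440 + 0 = -440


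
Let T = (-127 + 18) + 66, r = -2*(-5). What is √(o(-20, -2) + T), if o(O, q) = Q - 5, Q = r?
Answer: I*√38 ≈ 6.1644*I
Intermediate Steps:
r = 10
Q = 10
o(O, q) = 5 (o(O, q) = 10 - 5 = 5)
T = -43 (T = -109 + 66 = -43)
√(o(-20, -2) + T) = √(5 - 43) = √(-38) = I*√38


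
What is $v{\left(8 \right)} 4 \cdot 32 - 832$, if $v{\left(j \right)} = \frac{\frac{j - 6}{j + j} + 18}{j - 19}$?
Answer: $- \frac{11472}{11} \approx -1042.9$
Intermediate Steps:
$v{\left(j \right)} = \frac{18 + \frac{-6 + j}{2 j}}{-19 + j}$ ($v{\left(j \right)} = \frac{\frac{-6 + j}{2 j} + 18}{-19 + j} = \frac{18 + \frac{-6 + j}{2 j}}{-19 + j}$)
$v{\left(8 \right)} 4 \cdot 32 - 832 = \frac{-6 + 37 \cdot 8}{2 \cdot 8 \left(-19 + 8\right)} 4 \cdot 32 - 832 = \frac{1}{2} \cdot \frac{1}{8} \frac{1}{-11} \left(-6 + 296\right) 128 - 832 = \frac{1}{2} \cdot \frac{1}{8} \left(- \frac{1}{11}\right) 290 \cdot 128 - 832 = \left(- \frac{145}{88}\right) 128 - 832 = - \frac{2320}{11} - 832 = - \frac{11472}{11}$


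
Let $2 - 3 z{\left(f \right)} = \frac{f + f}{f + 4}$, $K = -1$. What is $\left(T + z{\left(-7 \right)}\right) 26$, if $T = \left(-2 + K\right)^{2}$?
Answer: $\frac{1898}{9} \approx 210.89$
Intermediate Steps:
$T = 9$ ($T = \left(-2 - 1\right)^{2} = \left(-3\right)^{2} = 9$)
$z{\left(f \right)} = \frac{2}{3} - \frac{2 f}{3 \left(4 + f\right)}$ ($z{\left(f \right)} = \frac{2}{3} - \frac{\left(f + f\right) \frac{1}{f + 4}}{3} = \frac{2}{3} - \frac{2 f \frac{1}{4 + f}}{3} = \frac{2}{3} - \frac{2 f}{3 \left(4 + f\right)}$)
$\left(T + z{\left(-7 \right)}\right) 26 = \left(9 + \frac{8}{3 \left(4 - 7\right)}\right) 26 = \left(9 + \frac{8}{3 \left(-3\right)}\right) 26 = \left(9 + \frac{8}{3} \left(- \frac{1}{3}\right)\right) 26 = \left(9 - \frac{8}{9}\right) 26 = \frac{73}{9} \cdot 26 = \frac{1898}{9}$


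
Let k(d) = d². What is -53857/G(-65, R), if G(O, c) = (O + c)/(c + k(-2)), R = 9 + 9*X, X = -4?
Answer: -53857/4 ≈ -13464.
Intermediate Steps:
R = -27 (R = 9 + 9*(-4) = 9 - 36 = -27)
G(O, c) = (O + c)/(4 + c) (G(O, c) = (O + c)/(c + (-2)²) = (O + c)/(c + 4) = (O + c)/(4 + c))
-53857/G(-65, R) = -53857*(4 - 27)/(-65 - 27) = -53857/(-92/(-23)) = -53857/((-1/23*(-92))) = -53857/4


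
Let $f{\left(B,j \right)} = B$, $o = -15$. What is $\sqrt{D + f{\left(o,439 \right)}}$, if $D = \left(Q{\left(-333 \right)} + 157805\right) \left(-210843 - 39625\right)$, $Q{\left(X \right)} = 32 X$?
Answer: $i \sqrt{36856115747} \approx 1.9198 \cdot 10^{5} i$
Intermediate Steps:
$D = -36856115732$ ($D = \left(32 \left(-333\right) + 157805\right) \left(-210843 - 39625\right) = \left(-10656 + 157805\right) \left(-250468\right) = 147149 \left(-250468\right) = -36856115732$)
$\sqrt{D + f{\left(o,439 \right)}} = \sqrt{-36856115732 - 15} = \sqrt{-36856115747} = i \sqrt{36856115747}$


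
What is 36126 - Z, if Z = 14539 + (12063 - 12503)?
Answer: 22027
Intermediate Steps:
Z = 14099 (Z = 14539 - 440 = 14099)
36126 - Z = 36126 - 1*14099 = 36126 - 14099 = 22027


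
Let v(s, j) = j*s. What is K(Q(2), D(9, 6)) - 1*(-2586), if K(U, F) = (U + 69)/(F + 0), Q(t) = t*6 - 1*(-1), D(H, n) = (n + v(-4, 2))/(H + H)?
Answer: 1848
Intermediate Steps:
D(H, n) = (-8 + n)/(2*H) (D(H, n) = (n + 2*(-4))/(H + H) = (n - 8)/((2*H)) = (-8 + n)*(1/(2*H)) = (-8 + n)/(2*H))
Q(t) = 1 + 6*t (Q(t) = 6*t + 1 = 1 + 6*t)
K(U, F) = (69 + U)/F
K(Q(2), D(9, 6)) - 1*(-2586) = (69 + (1 + 6*2))/(((1/2)*(-8 + 6)/9)) - 1*(-2586) = (69 + (1 + 12))/(((1/2)*(1/9)*(-2))) + 2586 = (69 + 13)/(-1/9) + 2586 = -9*82 + 2586 = -738 + 2586 = 1848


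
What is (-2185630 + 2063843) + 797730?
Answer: 675943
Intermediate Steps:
(-2185630 + 2063843) + 797730 = -121787 + 797730 = 675943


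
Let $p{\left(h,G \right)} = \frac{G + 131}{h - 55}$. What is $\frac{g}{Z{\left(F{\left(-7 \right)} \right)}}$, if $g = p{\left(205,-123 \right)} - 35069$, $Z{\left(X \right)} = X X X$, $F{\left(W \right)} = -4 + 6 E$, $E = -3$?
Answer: $\frac{2630171}{798600} \approx 3.2935$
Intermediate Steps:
$F{\left(W \right)} = -22$ ($F{\left(W \right)} = -4 + 6 \left(-3\right) = -4 - 18 = -22$)
$p{\left(h,G \right)} = \frac{131 + G}{-55 + h}$
$Z{\left(X \right)} = X^{3}$ ($Z{\left(X \right)} = X^{2} X = X^{3}$)
$g = - \frac{2630171}{75}$ ($g = \frac{131 - 123}{-55 + 205} - 35069 = \frac{1}{150} \cdot 8 - 35069 = \frac{4}{75} - 35069 = - \frac{2630171}{75} \approx -35069.0$)
$\frac{g}{Z{\left(F{\left(-7 \right)} \right)}} = - \frac{2630171}{75 \left(-22\right)^{3}} = - \frac{2630171}{75 \left(-10648\right)} = \left(- \frac{2630171}{75}\right) \left(- \frac{1}{10648}\right) = \frac{2630171}{798600}$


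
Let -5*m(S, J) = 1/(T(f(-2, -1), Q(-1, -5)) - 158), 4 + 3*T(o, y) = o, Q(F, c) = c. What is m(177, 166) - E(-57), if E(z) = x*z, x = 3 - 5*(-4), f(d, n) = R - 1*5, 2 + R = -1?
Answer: 1061911/810 ≈ 1311.0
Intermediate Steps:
R = -3 (R = -2 - 1 = -3)
f(d, n) = -8 (f(d, n) = -3 - 1*5 = -3 - 5 = -8)
T(o, y) = -4/3 + o/3
m(S, J) = 1/810 (m(S, J) = -1/(5*((-4/3 + (⅓)*(-8)) - 158)) = -1/(5*((-4/3 - 8/3) - 158)) = -1/(5*(-4 - 158)) = -⅕/(-162) = -⅕*(-1/162) = 1/810)
x = 23 (x = 3 + 20 = 23)
E(z) = 23*z
m(177, 166) - E(-57) = 1/810 - 23*(-57) = 1/810 - 1*(-1311) = 1/810 + 1311 = 1061911/810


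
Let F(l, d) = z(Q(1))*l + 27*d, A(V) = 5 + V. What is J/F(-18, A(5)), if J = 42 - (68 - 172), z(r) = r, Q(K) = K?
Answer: 73/126 ≈ 0.57936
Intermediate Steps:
F(l, d) = l + 27*d (F(l, d) = 1*l + 27*d = l + 27*d)
J = 146 (J = 42 - 1*(-104) = 42 + 104 = 146)
J/F(-18, A(5)) = 146/(-18 + 27*(5 + 5)) = 146/(-18 + 27*10) = 146/(-18 + 270) = 146/252 = 146*(1/252) = 73/126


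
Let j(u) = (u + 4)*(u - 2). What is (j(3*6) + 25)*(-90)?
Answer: -33930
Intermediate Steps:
j(u) = (-2 + u)*(4 + u) (j(u) = (4 + u)*(-2 + u) = (-2 + u)*(4 + u))
(j(3*6) + 25)*(-90) = ((-8 + (3*6)² + 2*(3*6)) + 25)*(-90) = ((-8 + 18² + 2*18) + 25)*(-90) = ((-8 + 324 + 36) + 25)*(-90) = (352 + 25)*(-90) = 377*(-90) = -33930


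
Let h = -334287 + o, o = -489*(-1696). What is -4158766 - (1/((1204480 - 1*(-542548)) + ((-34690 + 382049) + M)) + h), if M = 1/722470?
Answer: -7041847460673103763/1513131775891 ≈ -4.6538e+6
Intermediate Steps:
M = 1/722470 ≈ 1.3841e-6
o = 829344
h = 495057 (h = -334287 + 829344 = 495057)
-4158766 - (1/((1204480 - 1*(-542548)) + ((-34690 + 382049) + M)) + h) = -4158766 - (1/((1204480 - 1*(-542548)) + ((-34690 + 382049) + 1/722470)) + 495057) = -4158766 - (1/((1204480 + 542548) + (347359 + 1/722470)) + 495057) = -4158766 - (1/(1747028 + 250956456731/722470) + 495057) = -4158766 - (1/(1513131775891/722470) + 495057) = -4158766 - (722470/1513131775891 + 495057) = -4158766 - 1*749086477577993257/1513131775891 = -4158766 - 749086477577993257/1513131775891 = -7041847460673103763/1513131775891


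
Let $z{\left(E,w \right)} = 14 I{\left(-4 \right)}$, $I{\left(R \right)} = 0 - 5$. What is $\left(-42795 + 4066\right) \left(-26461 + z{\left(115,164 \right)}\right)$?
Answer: $1027519099$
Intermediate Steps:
$I{\left(R \right)} = -5$
$z{\left(E,w \right)} = -70$ ($z{\left(E,w \right)} = 14 \left(-5\right) = -70$)
$\left(-42795 + 4066\right) \left(-26461 + z{\left(115,164 \right)}\right) = \left(-42795 + 4066\right) \left(-26461 - 70\right) = \left(-38729\right) \left(-26531\right) = 1027519099$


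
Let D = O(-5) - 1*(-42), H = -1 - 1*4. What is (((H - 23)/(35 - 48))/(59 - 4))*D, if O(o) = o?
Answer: 1036/715 ≈ 1.4490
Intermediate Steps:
H = -5 (H = -1 - 4 = -5)
D = 37 (D = -5 - 1*(-42) = -5 + 42 = 37)
(((H - 23)/(35 - 48))/(59 - 4))*D = (((-5 - 23)/(35 - 48))/(59 - 4))*37 = ((-28/(-13))/55)*37 = ((-28*(-1/13))/55)*37 = ((1/55)*(28/13))*37 = (28/715)*37 = 1036/715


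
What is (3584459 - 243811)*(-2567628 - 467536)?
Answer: -10139414546272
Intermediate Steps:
(3584459 - 243811)*(-2567628 - 467536) = 3340648*(-3035164) = -10139414546272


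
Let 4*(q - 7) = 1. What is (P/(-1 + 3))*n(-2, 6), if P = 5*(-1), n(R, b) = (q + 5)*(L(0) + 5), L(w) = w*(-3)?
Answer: -1225/8 ≈ -153.13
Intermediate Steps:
q = 29/4 (q = 7 + (¼)*1 = 7 + ¼ = 29/4 ≈ 7.2500)
L(w) = -3*w
n(R, b) = 245/4 (n(R, b) = (29/4 + 5)*(-3*0 + 5) = 49*(0 + 5)/4 = (49/4)*5 = 245/4)
P = -5
(P/(-1 + 3))*n(-2, 6) = (-5/(-1 + 3))*(245/4) = (-5/2)*(245/4) = ((½)*(-5))*(245/4) = -5/2*245/4 = -1225/8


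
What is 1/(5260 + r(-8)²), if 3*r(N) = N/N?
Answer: 9/47341 ≈ 0.00019011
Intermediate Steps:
r(N) = ⅓ (r(N) = (N/N)/3 = (⅓)*1 = ⅓)
1/(5260 + r(-8)²) = 1/(5260 + (⅓)²) = 1/(5260 + ⅑) = 1/(47341/9) = 9/47341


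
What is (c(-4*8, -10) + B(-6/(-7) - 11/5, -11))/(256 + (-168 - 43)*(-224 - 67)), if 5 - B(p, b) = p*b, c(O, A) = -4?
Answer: -482/2157995 ≈ -0.00022336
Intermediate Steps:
B(p, b) = 5 - b*p (B(p, b) = 5 - p*b = 5 - b*p)
(c(-4*8, -10) + B(-6/(-7) - 11/5, -11))/(256 + (-168 - 43)*(-224 - 67)) = (-4 + (5 - 1*(-11)*(-6/(-7) - 11/5)))/(256 + (-168 - 43)*(-224 - 67)) = (-4 + (5 - 1*(-11)*(-6*(-1/7) - 11*1/5)))/(256 - 211*(-291)) = (-4 + (5 - 1*(-11)*(6/7 - 11/5)))/(256 + 61401) = (-4 + (5 - 1*(-11)*(-47/35)))/61657 = (-4 + (5 - 517/35))*(1/61657) = (-4 - 342/35)*(1/61657) = -482/35*1/61657 = -482/2157995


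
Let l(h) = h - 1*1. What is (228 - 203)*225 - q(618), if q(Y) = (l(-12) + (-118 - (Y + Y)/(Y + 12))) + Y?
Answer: 539696/105 ≈ 5140.0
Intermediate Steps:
l(h) = -1 + h (l(h) = h - 1 = -1 + h)
q(Y) = -131 + Y - 2*Y/(12 + Y) (q(Y) = ((-1 - 12) + (-118 - (Y + Y)/(Y + 12))) + Y = (-13 + (-118 - 2*Y/(12 + Y))) + Y = (-131 - 2*Y/(12 + Y)) + Y = -131 + Y - 2*Y/(12 + Y))
(228 - 203)*225 - q(618) = (228 - 203)*225 - (-1572 + 618**2 - 121*618)/(12 + 618) = 25*225 - (-1572 + 381924 - 74778)/630 = 5625 - 305574/630 = 5625 - 1*50929/105 = 5625 - 50929/105 = 539696/105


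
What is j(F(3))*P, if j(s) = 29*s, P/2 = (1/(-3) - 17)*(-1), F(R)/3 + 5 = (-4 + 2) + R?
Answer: -12064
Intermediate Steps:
F(R) = -21 + 3*R (F(R) = -15 + 3*((-4 + 2) + R) = -15 + 3*(-2 + R) = -15 + (-6 + 3*R) = -21 + 3*R)
P = 104/3 (P = 2*((1/(-3) - 17)*(-1)) = 2*((-⅓ - 17)*(-1)) = 2*(-52/3*(-1)) = 2*(52/3) = 104/3 ≈ 34.667)
j(F(3))*P = (29*(-21 + 3*3))*(104/3) = (29*(-21 + 9))*(104/3) = (29*(-12))*(104/3) = -348*104/3 = -12064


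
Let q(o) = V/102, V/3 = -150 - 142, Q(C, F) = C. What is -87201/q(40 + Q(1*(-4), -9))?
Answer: 1482417/146 ≈ 10154.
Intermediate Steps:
V = -876 (V = 3*(-150 - 142) = 3*(-292) = -876)
q(o) = -146/17 (q(o) = -876/102 = -876*1/102 = -146/17)
-87201/q(40 + Q(1*(-4), -9)) = -87201/(-146/17) = -87201*(-17/146) = 1482417/146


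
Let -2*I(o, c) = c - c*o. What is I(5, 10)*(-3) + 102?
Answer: 42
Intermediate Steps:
I(o, c) = -c/2 + c*o/2 (I(o, c) = -(c - c*o)/2 = -c/2 + c*o/2)
I(5, 10)*(-3) + 102 = ((1/2)*10*(-1 + 5))*(-3) + 102 = ((1/2)*10*4)*(-3) + 102 = 20*(-3) + 102 = -60 + 102 = 42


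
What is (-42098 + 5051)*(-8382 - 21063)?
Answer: 1090848915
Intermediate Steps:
(-42098 + 5051)*(-8382 - 21063) = -37047*(-29445) = 1090848915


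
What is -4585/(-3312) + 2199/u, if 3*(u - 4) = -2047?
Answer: -12518789/6739920 ≈ -1.8574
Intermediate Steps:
u = -2035/3 (u = 4 + (⅓)*(-2047) = 4 - 2047/3 = -2035/3 ≈ -678.33)
-4585/(-3312) + 2199/u = -4585/(-3312) + 2199/(-2035/3) = -4585*(-1/3312) + 2199*(-3/2035) = 4585/3312 - 6597/2035 = -12518789/6739920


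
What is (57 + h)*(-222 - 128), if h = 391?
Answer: -156800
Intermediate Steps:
(57 + h)*(-222 - 128) = (57 + 391)*(-222 - 128) = 448*(-350) = -156800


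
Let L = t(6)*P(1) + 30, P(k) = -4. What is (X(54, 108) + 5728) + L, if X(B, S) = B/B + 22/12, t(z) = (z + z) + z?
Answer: 34133/6 ≈ 5688.8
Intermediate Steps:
t(z) = 3*z (t(z) = 2*z + z = 3*z)
X(B, S) = 17/6 (X(B, S) = 1 + 22*(1/12) = 1 + 11/6 = 17/6)
L = -42 (L = (3*6)*(-4) + 30 = 18*(-4) + 30 = -72 + 30 = -42)
(X(54, 108) + 5728) + L = (17/6 + 5728) - 42 = 34385/6 - 42 = 34133/6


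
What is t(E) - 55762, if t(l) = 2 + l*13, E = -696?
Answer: -64808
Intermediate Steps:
t(l) = 2 + 13*l
t(E) - 55762 = (2 + 13*(-696)) - 55762 = (2 - 9048) - 55762 = -9046 - 55762 = -64808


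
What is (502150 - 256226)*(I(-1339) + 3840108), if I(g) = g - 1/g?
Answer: 1264076827743408/1339 ≈ 9.4405e+11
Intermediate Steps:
(502150 - 256226)*(I(-1339) + 3840108) = (502150 - 256226)*((-1339 - 1/(-1339)) + 3840108) = 245924*((-1339 - 1*(-1/1339)) + 3840108) = 245924*((-1339 + 1/1339) + 3840108) = 245924*(-1792920/1339 + 3840108) = 245924*(5140111692/1339) = 1264076827743408/1339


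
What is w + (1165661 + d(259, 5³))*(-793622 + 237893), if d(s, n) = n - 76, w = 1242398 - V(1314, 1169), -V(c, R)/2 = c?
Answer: -647817607564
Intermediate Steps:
V(c, R) = -2*c
w = 1245026 (w = 1242398 - (-2)*1314 = 1242398 - 1*(-2628) = 1242398 + 2628 = 1245026)
d(s, n) = -76 + n
w + (1165661 + d(259, 5³))*(-793622 + 237893) = 1245026 + (1165661 + (-76 + 5³))*(-793622 + 237893) = 1245026 + (1165661 + (-76 + 125))*(-555729) = 1245026 + (1165661 + 49)*(-555729) = 1245026 + 1165710*(-555729) = 1245026 - 647818852590 = -647817607564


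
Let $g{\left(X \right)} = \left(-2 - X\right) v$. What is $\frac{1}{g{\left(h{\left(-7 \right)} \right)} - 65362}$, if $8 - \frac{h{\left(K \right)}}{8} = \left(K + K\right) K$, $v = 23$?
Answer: $- \frac{1}{48848} \approx -2.0472 \cdot 10^{-5}$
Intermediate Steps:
$h{\left(K \right)} = 64 - 16 K^{2}$ ($h{\left(K \right)} = 64 - 8 \left(K + K\right) K = 64 - 8 \cdot 2 K K = 64 - 8 \cdot 2 K^{2} = 64 - 16 K^{2}$)
$g{\left(X \right)} = -46 - 23 X$ ($g{\left(X \right)} = \left(-2 - X\right) 23 = -46 - 23 X$)
$\frac{1}{g{\left(h{\left(-7 \right)} \right)} - 65362} = \frac{1}{\left(-46 - 23 \left(64 - 16 \left(-7\right)^{2}\right)\right) - 65362} = \frac{1}{\left(-46 - 23 \left(64 - 784\right)\right) - 65362} = \frac{1}{\left(-46 - -16560\right) - 65362} = \frac{1}{\left(-46 + 16560\right) - 65362} = \frac{1}{16514 - 65362} = \frac{1}{-48848} = - \frac{1}{48848}$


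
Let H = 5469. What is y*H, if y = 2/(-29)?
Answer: -10938/29 ≈ -377.17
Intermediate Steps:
y = -2/29 (y = 2*(-1/29) = -2/29 ≈ -0.068966)
y*H = -2/29*5469 = -10938/29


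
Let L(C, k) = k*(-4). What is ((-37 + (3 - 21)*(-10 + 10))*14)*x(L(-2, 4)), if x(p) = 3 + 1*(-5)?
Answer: 1036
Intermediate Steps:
L(C, k) = -4*k
x(p) = -2 (x(p) = 3 - 5 = -2)
((-37 + (3 - 21)*(-10 + 10))*14)*x(L(-2, 4)) = ((-37 + (3 - 21)*(-10 + 10))*14)*(-2) = ((-37 - 18*0)*14)*(-2) = ((-37 + 0)*14)*(-2) = -37*14*(-2) = -518*(-2) = 1036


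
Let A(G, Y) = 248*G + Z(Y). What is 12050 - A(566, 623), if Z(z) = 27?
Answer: -128345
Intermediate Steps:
A(G, Y) = 27 + 248*G (A(G, Y) = 248*G + 27 = 27 + 248*G)
12050 - A(566, 623) = 12050 - (27 + 248*566) = 12050 - (27 + 140368) = 12050 - 1*140395 = 12050 - 140395 = -128345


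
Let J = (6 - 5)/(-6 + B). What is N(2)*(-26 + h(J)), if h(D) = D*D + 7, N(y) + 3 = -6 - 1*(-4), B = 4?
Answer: 375/4 ≈ 93.750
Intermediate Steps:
J = -½ (J = (6 - 5)/(-6 + 4) = 1/(-2) = 1*(-½) = -½ ≈ -0.50000)
N(y) = -5 (N(y) = -3 + (-6 - 1*(-4)) = -3 + (-6 + 4) = -3 - 2 = -5)
h(D) = 7 + D² (h(D) = D² + 7 = 7 + D²)
N(2)*(-26 + h(J)) = -5*(-26 + (7 + (-½)²)) = -5*(-26 + (7 + ¼)) = -5*(-26 + 29/4) = -5*(-75/4) = 375/4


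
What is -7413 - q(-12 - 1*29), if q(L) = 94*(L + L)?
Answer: 295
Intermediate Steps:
q(L) = 188*L (q(L) = 94*(2*L) = 188*L)
-7413 - q(-12 - 1*29) = -7413 - 188*(-12 - 1*29) = -7413 - 188*(-12 - 29) = -7413 - 188*(-41) = -7413 - 1*(-7708) = -7413 + 7708 = 295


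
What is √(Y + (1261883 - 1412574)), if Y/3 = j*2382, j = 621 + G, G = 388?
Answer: √7059623 ≈ 2657.0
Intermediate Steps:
j = 1009 (j = 621 + 388 = 1009)
Y = 7210314 (Y = 3*(1009*2382) = 3*2403438 = 7210314)
√(Y + (1261883 - 1412574)) = √(7210314 + (1261883 - 1412574)) = √(7210314 - 150691) = √7059623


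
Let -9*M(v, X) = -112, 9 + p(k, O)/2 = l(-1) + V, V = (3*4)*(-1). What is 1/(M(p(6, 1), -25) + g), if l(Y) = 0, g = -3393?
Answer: -9/30425 ≈ -0.00029581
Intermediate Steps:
V = -12 (V = 12*(-1) = -12)
p(k, O) = -42 (p(k, O) = -18 + 2*(0 - 12) = -18 + 2*(-12) = -18 - 24 = -42)
M(v, X) = 112/9 (M(v, X) = -⅑*(-112) = 112/9)
1/(M(p(6, 1), -25) + g) = 1/(112/9 - 3393) = 1/(-30425/9) = -9/30425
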